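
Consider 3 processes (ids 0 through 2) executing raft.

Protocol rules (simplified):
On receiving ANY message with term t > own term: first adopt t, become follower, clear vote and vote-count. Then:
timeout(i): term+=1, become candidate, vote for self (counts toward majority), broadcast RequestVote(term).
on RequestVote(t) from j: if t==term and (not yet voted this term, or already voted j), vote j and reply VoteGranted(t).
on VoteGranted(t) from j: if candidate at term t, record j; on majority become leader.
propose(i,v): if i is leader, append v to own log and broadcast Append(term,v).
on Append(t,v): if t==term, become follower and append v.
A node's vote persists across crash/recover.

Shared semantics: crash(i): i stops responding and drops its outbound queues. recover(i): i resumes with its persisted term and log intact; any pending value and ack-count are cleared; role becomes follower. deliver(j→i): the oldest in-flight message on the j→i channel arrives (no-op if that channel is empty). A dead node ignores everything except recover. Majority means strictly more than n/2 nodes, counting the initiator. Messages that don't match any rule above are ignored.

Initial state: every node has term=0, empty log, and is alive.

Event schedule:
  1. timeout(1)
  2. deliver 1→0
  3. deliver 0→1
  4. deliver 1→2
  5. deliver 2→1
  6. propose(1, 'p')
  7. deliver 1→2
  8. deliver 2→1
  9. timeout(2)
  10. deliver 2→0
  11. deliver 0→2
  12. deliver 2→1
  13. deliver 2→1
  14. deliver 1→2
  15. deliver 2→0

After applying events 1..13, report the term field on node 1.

2

e1 timeout(1): 1[cand,t=1,-]
e2 deliver 1→0: 0[foll,t=1,-]
e3 deliver 0→1: 1[lead,t=1,-]
e4 deliver 1→2: 2[foll,t=1,-]
e5 deliver 2→1: ·
e6 propose(1,'p'): 1[lead,t=1,p]
e7 deliver 1→2: 2[foll,t=1,p]
e8 deliver 2→1: ·
e9 timeout(2): 2[cand,t=2,p]
e10 deliver 2→0: 0[foll,t=2,-]
e11 deliver 0→2: 2[lead,t=2,p]
e12 deliver 2→1: 1[foll,t=2,p]
e13 deliver 2→1: ·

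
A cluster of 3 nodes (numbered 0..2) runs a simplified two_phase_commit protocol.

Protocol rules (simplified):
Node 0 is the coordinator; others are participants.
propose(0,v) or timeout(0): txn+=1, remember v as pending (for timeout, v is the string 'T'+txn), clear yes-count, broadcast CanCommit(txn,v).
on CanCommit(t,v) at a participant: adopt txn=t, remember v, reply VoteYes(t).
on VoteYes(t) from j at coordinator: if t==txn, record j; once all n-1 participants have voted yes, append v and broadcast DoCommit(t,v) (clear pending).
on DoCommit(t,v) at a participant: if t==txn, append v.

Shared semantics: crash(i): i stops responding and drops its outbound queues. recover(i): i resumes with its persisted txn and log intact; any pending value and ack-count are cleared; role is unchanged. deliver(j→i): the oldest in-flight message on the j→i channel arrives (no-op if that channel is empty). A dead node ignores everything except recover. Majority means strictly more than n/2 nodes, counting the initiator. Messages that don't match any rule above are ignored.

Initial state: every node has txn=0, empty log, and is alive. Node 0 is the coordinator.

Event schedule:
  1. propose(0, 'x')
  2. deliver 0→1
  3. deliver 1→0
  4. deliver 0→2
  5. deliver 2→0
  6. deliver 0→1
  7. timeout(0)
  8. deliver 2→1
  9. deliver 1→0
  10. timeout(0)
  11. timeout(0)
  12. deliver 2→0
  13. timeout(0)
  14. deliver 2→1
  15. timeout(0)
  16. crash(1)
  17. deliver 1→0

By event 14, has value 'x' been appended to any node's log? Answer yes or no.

[1] propose(0,'x') → N0(coor t1 [-])
[2] deliver 0→1 → N1(part t1 [-])
[3] deliver 1→0 → ∅
[4] deliver 0→2 → N2(part t1 [-])
[5] deliver 2→0 → N0(coor t1 [x])
[6] deliver 0→1 → N1(part t1 [x])
[7] timeout(0) → N0(coor t2 [x])
[8] deliver 2→1 → ∅
[9] deliver 1→0 → ∅
[10] timeout(0) → N0(coor t3 [x])
[11] timeout(0) → N0(coor t4 [x])
[12] deliver 2→0 → ∅
[13] timeout(0) → N0(coor t5 [x])
[14] deliver 2→1 → ∅

yes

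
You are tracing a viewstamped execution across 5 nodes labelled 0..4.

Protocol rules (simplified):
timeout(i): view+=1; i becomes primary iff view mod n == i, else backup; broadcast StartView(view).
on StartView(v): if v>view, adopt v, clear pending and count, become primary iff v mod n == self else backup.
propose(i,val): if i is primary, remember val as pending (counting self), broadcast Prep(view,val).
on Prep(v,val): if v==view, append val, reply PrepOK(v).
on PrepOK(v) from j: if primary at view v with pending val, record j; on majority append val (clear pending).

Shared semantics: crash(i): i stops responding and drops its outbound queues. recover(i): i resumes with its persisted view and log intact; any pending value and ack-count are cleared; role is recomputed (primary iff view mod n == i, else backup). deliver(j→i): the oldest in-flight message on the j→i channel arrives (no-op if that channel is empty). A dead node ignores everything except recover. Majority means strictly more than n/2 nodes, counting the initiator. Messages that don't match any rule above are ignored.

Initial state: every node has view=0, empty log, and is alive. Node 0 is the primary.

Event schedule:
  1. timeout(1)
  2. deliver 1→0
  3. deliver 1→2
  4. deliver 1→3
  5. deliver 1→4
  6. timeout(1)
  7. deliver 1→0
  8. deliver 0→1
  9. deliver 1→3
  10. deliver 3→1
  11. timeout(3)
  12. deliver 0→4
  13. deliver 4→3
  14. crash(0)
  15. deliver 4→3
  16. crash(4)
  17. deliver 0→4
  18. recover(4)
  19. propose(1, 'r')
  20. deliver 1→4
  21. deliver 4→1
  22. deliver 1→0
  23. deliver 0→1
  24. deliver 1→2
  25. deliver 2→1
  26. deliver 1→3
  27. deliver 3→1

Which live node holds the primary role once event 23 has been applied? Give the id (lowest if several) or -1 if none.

[1] timeout(1) → N1(prim v1 [-])
[2] deliver 1→0 → N0(back v1 [-])
[3] deliver 1→2 → N2(back v1 [-])
[4] deliver 1→3 → N3(back v1 [-])
[5] deliver 1→4 → N4(back v1 [-])
[6] timeout(1) → N1(back v2 [-])
[7] deliver 1→0 → N0(back v2 [-])
[8] deliver 0→1 → ∅
[9] deliver 1→3 → N3(back v2 [-])
[10] deliver 3→1 → ∅
[11] timeout(3) → N3(prim v3 [-])
[12] deliver 0→4 → ∅
[13] deliver 4→3 → ∅
[14] crash(0) → N0(✗back v2 [-])
[15] deliver 4→3 → ∅
[16] crash(4) → N4(✗back v1 [-])
[17] deliver 0→4 → ∅
[18] recover(4) → N4(back v1 [-])
[19] propose(1,'r') → ∅
[20] deliver 1→4 → N4(back v2 [-])
[21] deliver 4→1 → ∅
[22] deliver 1→0 → ∅
[23] deliver 0→1 → ∅

3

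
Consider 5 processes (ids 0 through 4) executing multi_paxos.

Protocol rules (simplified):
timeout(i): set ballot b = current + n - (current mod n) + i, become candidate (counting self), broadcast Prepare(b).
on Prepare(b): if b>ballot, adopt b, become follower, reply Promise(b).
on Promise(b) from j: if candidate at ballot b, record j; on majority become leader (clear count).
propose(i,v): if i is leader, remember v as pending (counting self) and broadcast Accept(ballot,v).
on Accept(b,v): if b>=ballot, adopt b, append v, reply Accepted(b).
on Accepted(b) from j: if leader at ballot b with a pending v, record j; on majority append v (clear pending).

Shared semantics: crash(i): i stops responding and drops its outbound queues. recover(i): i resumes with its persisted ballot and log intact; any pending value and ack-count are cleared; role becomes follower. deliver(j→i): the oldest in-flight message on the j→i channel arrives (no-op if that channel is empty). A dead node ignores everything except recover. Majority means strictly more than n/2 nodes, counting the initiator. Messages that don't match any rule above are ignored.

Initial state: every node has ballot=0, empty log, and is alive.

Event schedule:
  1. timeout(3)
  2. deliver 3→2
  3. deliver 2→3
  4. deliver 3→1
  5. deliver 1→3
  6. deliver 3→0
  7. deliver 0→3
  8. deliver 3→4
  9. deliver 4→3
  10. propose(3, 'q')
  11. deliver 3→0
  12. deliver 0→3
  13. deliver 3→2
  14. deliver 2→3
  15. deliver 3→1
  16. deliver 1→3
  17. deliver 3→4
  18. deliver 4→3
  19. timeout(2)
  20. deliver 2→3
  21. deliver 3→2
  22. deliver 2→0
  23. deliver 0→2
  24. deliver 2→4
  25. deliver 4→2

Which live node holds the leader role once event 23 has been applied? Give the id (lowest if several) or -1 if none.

after 1 — timeout(3): n3:cand/b8/[-]
after 2 — deliver 3→2: n2:foll/b8/[-]
after 3 — deliver 2→3: ·
after 4 — deliver 3→1: n1:foll/b8/[-]
after 5 — deliver 1→3: n3:lead/b8/[-]
after 6 — deliver 3→0: n0:foll/b8/[-]
after 7 — deliver 0→3: ·
after 8 — deliver 3→4: n4:foll/b8/[-]
after 9 — deliver 4→3: ·
after 10 — propose(3,'q'): ·
after 11 — deliver 3→0: n0:foll/b8/[q]
after 12 — deliver 0→3: ·
after 13 — deliver 3→2: n2:foll/b8/[q]
after 14 — deliver 2→3: n3:lead/b8/[q]
after 15 — deliver 3→1: n1:foll/b8/[q]
after 16 — deliver 1→3: ·
after 17 — deliver 3→4: n4:foll/b8/[q]
after 18 — deliver 4→3: ·
after 19 — timeout(2): n2:cand/b12/[q]
after 20 — deliver 2→3: n3:foll/b12/[q]
after 21 — deliver 3→2: ·
after 22 — deliver 2→0: n0:foll/b12/[q]
after 23 — deliver 0→2: n2:lead/b12/[q]

2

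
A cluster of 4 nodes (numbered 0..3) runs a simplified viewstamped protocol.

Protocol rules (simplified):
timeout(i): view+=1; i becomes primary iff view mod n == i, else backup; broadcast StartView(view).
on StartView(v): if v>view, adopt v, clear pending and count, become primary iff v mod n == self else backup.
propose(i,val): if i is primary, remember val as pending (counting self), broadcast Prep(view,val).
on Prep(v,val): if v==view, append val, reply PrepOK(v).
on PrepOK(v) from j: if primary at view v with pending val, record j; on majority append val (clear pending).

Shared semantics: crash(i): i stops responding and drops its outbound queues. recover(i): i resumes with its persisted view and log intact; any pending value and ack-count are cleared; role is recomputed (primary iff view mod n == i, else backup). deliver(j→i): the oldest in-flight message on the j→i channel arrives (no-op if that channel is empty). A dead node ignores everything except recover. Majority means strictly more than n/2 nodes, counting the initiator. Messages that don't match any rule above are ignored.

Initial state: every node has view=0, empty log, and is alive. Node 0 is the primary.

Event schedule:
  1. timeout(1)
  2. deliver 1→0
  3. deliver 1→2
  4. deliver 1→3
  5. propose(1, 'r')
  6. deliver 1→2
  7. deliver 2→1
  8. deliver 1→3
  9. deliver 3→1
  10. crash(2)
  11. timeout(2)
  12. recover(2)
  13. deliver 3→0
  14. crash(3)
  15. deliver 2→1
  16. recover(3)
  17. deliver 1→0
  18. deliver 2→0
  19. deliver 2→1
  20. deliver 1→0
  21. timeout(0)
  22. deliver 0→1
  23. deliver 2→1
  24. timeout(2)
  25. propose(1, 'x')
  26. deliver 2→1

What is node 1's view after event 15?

1

e1 timeout(1): 1[prim,v=1,-]
e2 deliver 1→0: 0[back,v=1,-]
e3 deliver 1→2: 2[back,v=1,-]
e4 deliver 1→3: 3[back,v=1,-]
e5 propose(1,'r'): ·
e6 deliver 1→2: 2[back,v=1,r]
e7 deliver 2→1: ·
e8 deliver 1→3: 3[back,v=1,r]
e9 deliver 3→1: 1[prim,v=1,r]
e10 crash(2): 2[✗back,v=1,r]
e11 timeout(2): ·
e12 recover(2): 2[back,v=1,r]
e13 deliver 3→0: ·
e14 crash(3): 3[✗back,v=1,r]
e15 deliver 2→1: ·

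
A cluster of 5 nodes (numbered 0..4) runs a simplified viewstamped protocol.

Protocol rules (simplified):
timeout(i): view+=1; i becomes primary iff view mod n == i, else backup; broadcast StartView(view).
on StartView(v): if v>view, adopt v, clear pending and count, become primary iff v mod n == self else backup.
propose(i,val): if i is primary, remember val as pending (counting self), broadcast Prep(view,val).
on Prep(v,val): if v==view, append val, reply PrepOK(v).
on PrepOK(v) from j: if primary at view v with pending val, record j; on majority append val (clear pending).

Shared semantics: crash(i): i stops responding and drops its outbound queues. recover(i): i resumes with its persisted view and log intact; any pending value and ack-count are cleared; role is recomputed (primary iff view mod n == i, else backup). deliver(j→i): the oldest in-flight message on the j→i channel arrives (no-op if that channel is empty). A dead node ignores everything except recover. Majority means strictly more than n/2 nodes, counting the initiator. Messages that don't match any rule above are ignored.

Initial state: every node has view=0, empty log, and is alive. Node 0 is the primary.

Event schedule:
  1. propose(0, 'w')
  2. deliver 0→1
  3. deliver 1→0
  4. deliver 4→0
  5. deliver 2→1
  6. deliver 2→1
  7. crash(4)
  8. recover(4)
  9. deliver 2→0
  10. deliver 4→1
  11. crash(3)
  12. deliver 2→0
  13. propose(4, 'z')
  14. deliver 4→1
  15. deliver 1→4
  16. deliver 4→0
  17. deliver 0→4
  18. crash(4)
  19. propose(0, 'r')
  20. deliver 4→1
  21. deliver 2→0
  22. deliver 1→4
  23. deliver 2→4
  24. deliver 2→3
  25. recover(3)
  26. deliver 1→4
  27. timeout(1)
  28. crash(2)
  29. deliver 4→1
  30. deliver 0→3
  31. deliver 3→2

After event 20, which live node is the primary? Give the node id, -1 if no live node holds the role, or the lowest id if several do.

0

[1] propose(0,'w') → ∅
[2] deliver 0→1 → N1(back v0 [w])
[3] deliver 1→0 → ∅
[4] deliver 4→0 → ∅
[5] deliver 2→1 → ∅
[6] deliver 2→1 → ∅
[7] crash(4) → N4(✗back v0 [-])
[8] recover(4) → N4(back v0 [-])
[9] deliver 2→0 → ∅
[10] deliver 4→1 → ∅
[11] crash(3) → N3(✗back v0 [-])
[12] deliver 2→0 → ∅
[13] propose(4,'z') → ∅
[14] deliver 4→1 → ∅
[15] deliver 1→4 → ∅
[16] deliver 4→0 → ∅
[17] deliver 0→4 → N4(back v0 [w])
[18] crash(4) → N4(✗back v0 [w])
[19] propose(0,'r') → ∅
[20] deliver 4→1 → ∅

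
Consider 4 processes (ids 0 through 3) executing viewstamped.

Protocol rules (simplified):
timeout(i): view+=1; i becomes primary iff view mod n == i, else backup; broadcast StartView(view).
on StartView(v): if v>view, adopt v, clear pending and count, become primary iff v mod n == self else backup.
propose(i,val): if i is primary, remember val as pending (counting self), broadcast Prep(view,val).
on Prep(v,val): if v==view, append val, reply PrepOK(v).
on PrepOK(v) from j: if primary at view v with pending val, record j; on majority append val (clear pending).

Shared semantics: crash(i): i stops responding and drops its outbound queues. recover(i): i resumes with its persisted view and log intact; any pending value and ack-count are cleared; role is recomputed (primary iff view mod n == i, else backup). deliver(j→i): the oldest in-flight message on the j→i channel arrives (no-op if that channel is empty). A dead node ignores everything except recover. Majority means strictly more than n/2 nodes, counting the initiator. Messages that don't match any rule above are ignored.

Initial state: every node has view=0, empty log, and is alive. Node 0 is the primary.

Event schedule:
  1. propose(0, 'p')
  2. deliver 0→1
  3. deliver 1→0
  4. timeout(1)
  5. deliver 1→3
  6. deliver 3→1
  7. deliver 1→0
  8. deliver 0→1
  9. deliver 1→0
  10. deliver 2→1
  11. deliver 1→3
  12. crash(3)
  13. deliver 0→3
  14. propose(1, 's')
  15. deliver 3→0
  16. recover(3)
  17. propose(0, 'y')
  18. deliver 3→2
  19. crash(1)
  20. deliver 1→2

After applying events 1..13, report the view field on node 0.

1

step 1 propose(0,'p'): —
step 2 deliver 0→1: 1={back,v=0,log=p}
step 3 deliver 1→0: —
step 4 timeout(1): 1={prim,v=1,log=p}
step 5 deliver 1→3: 3={back,v=1,log=-}
step 6 deliver 3→1: —
step 7 deliver 1→0: 0={back,v=1,log=-}
step 8 deliver 0→1: —
step 9 deliver 1→0: —
step 10 deliver 2→1: —
step 11 deliver 1→3: —
step 12 crash(3): 3={✗back,v=1,log=-}
step 13 deliver 0→3: —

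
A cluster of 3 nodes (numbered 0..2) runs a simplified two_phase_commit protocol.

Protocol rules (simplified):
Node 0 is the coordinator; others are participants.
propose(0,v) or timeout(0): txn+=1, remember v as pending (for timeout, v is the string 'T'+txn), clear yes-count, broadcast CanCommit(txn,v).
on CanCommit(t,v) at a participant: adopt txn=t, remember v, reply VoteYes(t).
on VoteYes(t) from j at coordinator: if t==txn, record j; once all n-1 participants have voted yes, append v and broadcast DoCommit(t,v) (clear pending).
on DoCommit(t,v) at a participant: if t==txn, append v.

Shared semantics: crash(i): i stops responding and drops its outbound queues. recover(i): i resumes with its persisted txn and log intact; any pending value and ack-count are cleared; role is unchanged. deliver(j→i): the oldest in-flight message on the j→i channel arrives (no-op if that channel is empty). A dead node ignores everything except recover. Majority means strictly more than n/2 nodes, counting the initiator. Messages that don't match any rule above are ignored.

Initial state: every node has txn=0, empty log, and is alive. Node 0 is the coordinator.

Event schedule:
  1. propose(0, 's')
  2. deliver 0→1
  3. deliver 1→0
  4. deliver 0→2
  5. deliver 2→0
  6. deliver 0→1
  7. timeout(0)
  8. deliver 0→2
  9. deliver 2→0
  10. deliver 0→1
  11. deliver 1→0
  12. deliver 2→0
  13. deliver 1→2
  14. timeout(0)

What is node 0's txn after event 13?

e1 propose(0,'s'): 0[coor,t=1,-]
e2 deliver 0→1: 1[part,t=1,-]
e3 deliver 1→0: ·
e4 deliver 0→2: 2[part,t=1,-]
e5 deliver 2→0: 0[coor,t=1,s]
e6 deliver 0→1: 1[part,t=1,s]
e7 timeout(0): 0[coor,t=2,s]
e8 deliver 0→2: 2[part,t=1,s]
e9 deliver 2→0: ·
e10 deliver 0→1: 1[part,t=2,s]
e11 deliver 1→0: ·
e12 deliver 2→0: ·
e13 deliver 1→2: ·

2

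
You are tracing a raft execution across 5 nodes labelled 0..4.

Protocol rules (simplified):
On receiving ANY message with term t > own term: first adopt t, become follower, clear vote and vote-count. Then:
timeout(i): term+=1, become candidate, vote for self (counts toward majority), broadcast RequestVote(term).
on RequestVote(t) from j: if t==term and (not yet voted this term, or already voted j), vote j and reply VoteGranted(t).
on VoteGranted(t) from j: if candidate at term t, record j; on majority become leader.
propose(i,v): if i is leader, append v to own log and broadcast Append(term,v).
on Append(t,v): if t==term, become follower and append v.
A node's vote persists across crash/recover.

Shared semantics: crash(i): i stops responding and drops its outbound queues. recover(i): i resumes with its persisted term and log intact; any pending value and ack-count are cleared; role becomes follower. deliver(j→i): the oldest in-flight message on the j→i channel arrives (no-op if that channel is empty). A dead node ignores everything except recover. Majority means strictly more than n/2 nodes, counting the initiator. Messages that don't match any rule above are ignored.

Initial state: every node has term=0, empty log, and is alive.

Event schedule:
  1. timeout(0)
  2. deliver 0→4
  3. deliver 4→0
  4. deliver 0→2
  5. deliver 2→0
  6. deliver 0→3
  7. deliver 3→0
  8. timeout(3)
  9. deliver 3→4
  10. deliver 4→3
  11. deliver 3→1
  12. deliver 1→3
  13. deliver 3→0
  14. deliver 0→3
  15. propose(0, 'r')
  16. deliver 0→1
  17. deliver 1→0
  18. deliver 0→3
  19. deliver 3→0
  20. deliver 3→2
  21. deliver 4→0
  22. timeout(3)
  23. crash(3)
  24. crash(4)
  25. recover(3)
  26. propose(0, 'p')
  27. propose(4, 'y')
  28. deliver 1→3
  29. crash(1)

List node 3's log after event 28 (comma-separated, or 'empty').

[1] timeout(0) → N0(cand t1 [-])
[2] deliver 0→4 → N4(foll t1 [-])
[3] deliver 4→0 → ∅
[4] deliver 0→2 → N2(foll t1 [-])
[5] deliver 2→0 → N0(lead t1 [-])
[6] deliver 0→3 → N3(foll t1 [-])
[7] deliver 3→0 → ∅
[8] timeout(3) → N3(cand t2 [-])
[9] deliver 3→4 → N4(foll t2 [-])
[10] deliver 4→3 → ∅
[11] deliver 3→1 → N1(foll t2 [-])
[12] deliver 1→3 → N3(lead t2 [-])
[13] deliver 3→0 → N0(foll t2 [-])
[14] deliver 0→3 → ∅
[15] propose(0,'r') → ∅
[16] deliver 0→1 → ∅
[17] deliver 1→0 → ∅
[18] deliver 0→3 → ∅
[19] deliver 3→0 → ∅
[20] deliver 3→2 → N2(foll t2 [-])
[21] deliver 4→0 → ∅
[22] timeout(3) → N3(cand t3 [-])
[23] crash(3) → N3(✗cand t3 [-])
[24] crash(4) → N4(✗foll t2 [-])
[25] recover(3) → N3(foll t3 [-])
[26] propose(0,'p') → ∅
[27] propose(4,'y') → ∅
[28] deliver 1→3 → ∅

empty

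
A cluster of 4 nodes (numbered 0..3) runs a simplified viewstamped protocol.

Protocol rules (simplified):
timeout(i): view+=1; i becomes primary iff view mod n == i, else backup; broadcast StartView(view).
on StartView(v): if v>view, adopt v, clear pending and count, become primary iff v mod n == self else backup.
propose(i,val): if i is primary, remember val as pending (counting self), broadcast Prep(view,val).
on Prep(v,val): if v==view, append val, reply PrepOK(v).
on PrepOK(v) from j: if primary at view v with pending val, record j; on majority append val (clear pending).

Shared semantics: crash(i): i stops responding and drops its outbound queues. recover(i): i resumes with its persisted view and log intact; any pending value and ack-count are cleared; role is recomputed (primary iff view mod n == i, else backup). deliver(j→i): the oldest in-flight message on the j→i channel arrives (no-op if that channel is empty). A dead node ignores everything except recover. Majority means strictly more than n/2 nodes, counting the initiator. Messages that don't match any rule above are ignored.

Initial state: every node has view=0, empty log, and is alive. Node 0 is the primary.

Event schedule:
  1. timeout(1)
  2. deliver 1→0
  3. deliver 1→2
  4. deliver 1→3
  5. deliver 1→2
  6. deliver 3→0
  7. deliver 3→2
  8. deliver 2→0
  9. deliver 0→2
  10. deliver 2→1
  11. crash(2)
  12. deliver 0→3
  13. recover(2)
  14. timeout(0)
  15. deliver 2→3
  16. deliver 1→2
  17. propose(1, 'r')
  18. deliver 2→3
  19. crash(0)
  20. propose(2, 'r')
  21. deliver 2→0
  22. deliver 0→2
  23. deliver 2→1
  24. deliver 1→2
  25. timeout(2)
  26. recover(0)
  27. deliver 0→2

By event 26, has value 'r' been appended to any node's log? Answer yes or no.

yes

[1] timeout(1) → N1(prim v1 [-])
[2] deliver 1→0 → N0(back v1 [-])
[3] deliver 1→2 → N2(back v1 [-])
[4] deliver 1→3 → N3(back v1 [-])
[5] deliver 1→2 → ∅
[6] deliver 3→0 → ∅
[7] deliver 3→2 → ∅
[8] deliver 2→0 → ∅
[9] deliver 0→2 → ∅
[10] deliver 2→1 → ∅
[11] crash(2) → N2(✗back v1 [-])
[12] deliver 0→3 → ∅
[13] recover(2) → N2(back v1 [-])
[14] timeout(0) → N0(back v2 [-])
[15] deliver 2→3 → ∅
[16] deliver 1→2 → ∅
[17] propose(1,'r') → ∅
[18] deliver 2→3 → ∅
[19] crash(0) → N0(✗back v2 [-])
[20] propose(2,'r') → ∅
[21] deliver 2→0 → ∅
[22] deliver 0→2 → ∅
[23] deliver 2→1 → ∅
[24] deliver 1→2 → N2(back v1 [r])
[25] timeout(2) → N2(prim v2 [r])
[26] recover(0) → N0(back v2 [-])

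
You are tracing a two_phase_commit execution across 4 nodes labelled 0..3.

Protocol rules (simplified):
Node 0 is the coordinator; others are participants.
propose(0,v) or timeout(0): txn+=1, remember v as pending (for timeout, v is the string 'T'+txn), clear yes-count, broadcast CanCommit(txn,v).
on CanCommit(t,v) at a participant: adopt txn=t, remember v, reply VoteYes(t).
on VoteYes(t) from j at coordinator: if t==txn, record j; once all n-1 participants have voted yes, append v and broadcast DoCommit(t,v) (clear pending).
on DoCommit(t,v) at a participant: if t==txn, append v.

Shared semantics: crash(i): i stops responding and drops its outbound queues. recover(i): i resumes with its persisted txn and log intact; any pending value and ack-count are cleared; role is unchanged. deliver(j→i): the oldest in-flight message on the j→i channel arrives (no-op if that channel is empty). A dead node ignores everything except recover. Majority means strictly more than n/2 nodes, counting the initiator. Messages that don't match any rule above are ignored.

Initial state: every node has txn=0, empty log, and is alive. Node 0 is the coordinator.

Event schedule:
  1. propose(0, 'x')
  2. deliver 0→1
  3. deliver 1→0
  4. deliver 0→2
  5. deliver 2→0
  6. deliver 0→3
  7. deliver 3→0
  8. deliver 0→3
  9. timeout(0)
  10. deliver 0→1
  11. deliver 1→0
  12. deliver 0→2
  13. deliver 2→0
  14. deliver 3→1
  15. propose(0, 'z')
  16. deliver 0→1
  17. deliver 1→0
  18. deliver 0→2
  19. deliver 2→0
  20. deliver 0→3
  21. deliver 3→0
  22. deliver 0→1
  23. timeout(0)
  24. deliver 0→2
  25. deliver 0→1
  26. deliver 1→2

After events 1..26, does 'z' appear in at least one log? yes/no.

e1 propose(0,'x'): 0[coor,t=1,-]
e2 deliver 0→1: 1[part,t=1,-]
e3 deliver 1→0: ·
e4 deliver 0→2: 2[part,t=1,-]
e5 deliver 2→0: ·
e6 deliver 0→3: 3[part,t=1,-]
e7 deliver 3→0: 0[coor,t=1,x]
e8 deliver 0→3: 3[part,t=1,x]
e9 timeout(0): 0[coor,t=2,x]
e10 deliver 0→1: 1[part,t=1,x]
e11 deliver 1→0: ·
e12 deliver 0→2: 2[part,t=1,x]
e13 deliver 2→0: ·
e14 deliver 3→1: ·
e15 propose(0,'z'): 0[coor,t=3,x]
e16 deliver 0→1: 1[part,t=2,x]
e17 deliver 1→0: ·
e18 deliver 0→2: 2[part,t=2,x]
e19 deliver 2→0: ·
e20 deliver 0→3: 3[part,t=2,x]
e21 deliver 3→0: ·
e22 deliver 0→1: 1[part,t=3,x]
e23 timeout(0): 0[coor,t=4,x]
e24 deliver 0→2: 2[part,t=3,x]
e25 deliver 0→1: 1[part,t=4,x]
e26 deliver 1→2: ·

no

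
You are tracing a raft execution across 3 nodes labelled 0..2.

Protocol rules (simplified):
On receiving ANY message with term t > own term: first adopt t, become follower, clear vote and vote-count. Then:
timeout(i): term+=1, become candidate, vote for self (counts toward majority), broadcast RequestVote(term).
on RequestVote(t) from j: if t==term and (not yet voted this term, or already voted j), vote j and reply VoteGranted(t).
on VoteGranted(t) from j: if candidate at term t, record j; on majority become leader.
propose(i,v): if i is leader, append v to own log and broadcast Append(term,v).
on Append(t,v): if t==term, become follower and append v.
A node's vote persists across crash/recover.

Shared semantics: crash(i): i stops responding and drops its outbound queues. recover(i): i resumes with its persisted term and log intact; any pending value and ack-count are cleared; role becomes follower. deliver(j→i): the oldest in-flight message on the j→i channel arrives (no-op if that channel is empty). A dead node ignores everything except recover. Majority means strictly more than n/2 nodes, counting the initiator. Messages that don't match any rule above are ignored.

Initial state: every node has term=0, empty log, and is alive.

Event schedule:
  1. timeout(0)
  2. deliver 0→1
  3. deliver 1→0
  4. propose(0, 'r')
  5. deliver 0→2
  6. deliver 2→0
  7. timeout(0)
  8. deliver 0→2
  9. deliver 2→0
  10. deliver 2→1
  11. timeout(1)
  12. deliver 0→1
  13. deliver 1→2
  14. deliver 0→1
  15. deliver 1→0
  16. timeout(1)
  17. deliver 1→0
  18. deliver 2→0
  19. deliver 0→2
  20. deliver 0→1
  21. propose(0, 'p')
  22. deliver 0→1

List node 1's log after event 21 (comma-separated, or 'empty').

empty

e1 timeout(0): 0[cand,t=1,-]
e2 deliver 0→1: 1[foll,t=1,-]
e3 deliver 1→0: 0[lead,t=1,-]
e4 propose(0,'r'): 0[lead,t=1,r]
e5 deliver 0→2: 2[foll,t=1,-]
e6 deliver 2→0: ·
e7 timeout(0): 0[cand,t=2,r]
e8 deliver 0→2: 2[foll,t=1,r]
e9 deliver 2→0: ·
e10 deliver 2→1: ·
e11 timeout(1): 1[cand,t=2,-]
e12 deliver 0→1: ·
e13 deliver 1→2: 2[foll,t=2,r]
e14 deliver 0→1: ·
e15 deliver 1→0: ·
e16 timeout(1): 1[cand,t=3,-]
e17 deliver 1→0: 0[foll,t=3,r]
e18 deliver 2→0: ·
e19 deliver 0→2: ·
e20 deliver 0→1: 1[lead,t=3,-]
e21 propose(0,'p'): ·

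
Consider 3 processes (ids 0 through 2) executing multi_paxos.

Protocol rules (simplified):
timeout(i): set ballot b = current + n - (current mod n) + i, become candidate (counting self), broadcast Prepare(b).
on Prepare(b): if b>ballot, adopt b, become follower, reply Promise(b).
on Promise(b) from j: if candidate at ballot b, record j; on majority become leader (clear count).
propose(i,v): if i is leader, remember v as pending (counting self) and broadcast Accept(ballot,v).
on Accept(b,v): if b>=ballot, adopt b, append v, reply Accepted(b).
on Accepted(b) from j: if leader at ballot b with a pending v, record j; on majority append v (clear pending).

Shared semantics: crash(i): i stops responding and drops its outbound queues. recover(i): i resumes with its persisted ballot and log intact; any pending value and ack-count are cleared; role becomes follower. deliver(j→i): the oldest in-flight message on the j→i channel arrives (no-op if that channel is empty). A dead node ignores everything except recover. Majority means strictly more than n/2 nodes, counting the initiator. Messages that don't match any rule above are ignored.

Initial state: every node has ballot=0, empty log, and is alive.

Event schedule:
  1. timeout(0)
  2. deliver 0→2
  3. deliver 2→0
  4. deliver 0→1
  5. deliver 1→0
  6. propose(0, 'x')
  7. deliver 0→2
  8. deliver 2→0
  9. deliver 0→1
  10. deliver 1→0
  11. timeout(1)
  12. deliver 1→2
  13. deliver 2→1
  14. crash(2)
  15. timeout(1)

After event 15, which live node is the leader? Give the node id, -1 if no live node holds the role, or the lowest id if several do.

0

e1 timeout(0): 0[cand,b=3,-]
e2 deliver 0→2: 2[foll,b=3,-]
e3 deliver 2→0: 0[lead,b=3,-]
e4 deliver 0→1: 1[foll,b=3,-]
e5 deliver 1→0: ·
e6 propose(0,'x'): ·
e7 deliver 0→2: 2[foll,b=3,x]
e8 deliver 2→0: 0[lead,b=3,x]
e9 deliver 0→1: 1[foll,b=3,x]
e10 deliver 1→0: ·
e11 timeout(1): 1[cand,b=7,x]
e12 deliver 1→2: 2[foll,b=7,x]
e13 deliver 2→1: 1[lead,b=7,x]
e14 crash(2): 2[✗foll,b=7,x]
e15 timeout(1): 1[cand,b=10,x]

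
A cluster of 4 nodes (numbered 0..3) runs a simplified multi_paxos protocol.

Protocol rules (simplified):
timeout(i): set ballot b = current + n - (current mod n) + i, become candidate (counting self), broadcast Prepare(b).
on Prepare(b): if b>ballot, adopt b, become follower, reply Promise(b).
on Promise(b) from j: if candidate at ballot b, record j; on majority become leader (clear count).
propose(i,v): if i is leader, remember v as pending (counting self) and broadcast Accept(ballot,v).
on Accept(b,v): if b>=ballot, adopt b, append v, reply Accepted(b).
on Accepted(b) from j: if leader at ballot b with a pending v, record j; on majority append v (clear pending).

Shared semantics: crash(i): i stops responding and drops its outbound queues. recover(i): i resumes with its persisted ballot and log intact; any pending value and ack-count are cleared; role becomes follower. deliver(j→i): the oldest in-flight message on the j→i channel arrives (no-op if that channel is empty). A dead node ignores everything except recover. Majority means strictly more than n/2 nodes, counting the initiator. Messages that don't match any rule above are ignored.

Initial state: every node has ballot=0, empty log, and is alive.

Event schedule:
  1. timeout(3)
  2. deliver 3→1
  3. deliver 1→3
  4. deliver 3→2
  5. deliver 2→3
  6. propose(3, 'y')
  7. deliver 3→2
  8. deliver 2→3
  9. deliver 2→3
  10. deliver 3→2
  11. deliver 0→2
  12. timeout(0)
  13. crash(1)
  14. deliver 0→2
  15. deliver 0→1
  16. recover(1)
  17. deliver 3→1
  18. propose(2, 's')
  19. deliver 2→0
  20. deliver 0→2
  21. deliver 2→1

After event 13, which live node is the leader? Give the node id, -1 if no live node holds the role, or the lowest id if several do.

1. timeout(3):  <3:cand b7 ->
2. deliver 3→1:  <1:foll b7 ->
3. deliver 1→3:  nop
4. deliver 3→2:  <2:foll b7 ->
5. deliver 2→3:  <3:lead b7 ->
6. propose(3,'y'):  nop
7. deliver 3→2:  <2:foll b7 y>
8. deliver 2→3:  nop
9. deliver 2→3:  nop
10. deliver 3→2:  nop
11. deliver 0→2:  nop
12. timeout(0):  <0:cand b4 ->
13. crash(1):  <1:✗foll b7 ->

3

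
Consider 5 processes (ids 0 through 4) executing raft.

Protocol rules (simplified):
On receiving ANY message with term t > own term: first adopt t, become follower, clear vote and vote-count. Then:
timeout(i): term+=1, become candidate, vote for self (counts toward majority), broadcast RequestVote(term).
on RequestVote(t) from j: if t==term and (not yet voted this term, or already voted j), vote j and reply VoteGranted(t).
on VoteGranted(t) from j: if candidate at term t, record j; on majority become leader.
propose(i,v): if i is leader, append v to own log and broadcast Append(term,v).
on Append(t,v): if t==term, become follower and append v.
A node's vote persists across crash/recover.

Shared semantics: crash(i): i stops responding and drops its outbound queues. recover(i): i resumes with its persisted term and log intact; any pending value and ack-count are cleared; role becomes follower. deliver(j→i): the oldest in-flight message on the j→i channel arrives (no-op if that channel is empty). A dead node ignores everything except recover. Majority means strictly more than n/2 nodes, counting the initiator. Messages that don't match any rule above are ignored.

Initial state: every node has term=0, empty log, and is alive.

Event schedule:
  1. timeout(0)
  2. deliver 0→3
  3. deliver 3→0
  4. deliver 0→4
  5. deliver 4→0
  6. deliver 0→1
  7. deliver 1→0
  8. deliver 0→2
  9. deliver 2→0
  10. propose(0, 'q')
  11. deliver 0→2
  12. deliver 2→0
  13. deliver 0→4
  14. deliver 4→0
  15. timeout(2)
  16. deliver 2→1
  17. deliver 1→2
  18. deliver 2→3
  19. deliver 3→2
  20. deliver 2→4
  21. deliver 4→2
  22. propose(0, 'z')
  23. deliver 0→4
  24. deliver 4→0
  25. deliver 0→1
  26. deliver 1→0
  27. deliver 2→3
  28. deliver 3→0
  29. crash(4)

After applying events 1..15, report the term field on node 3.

[1] timeout(0) → N0(cand t1 [-])
[2] deliver 0→3 → N3(foll t1 [-])
[3] deliver 3→0 → ∅
[4] deliver 0→4 → N4(foll t1 [-])
[5] deliver 4→0 → N0(lead t1 [-])
[6] deliver 0→1 → N1(foll t1 [-])
[7] deliver 1→0 → ∅
[8] deliver 0→2 → N2(foll t1 [-])
[9] deliver 2→0 → ∅
[10] propose(0,'q') → N0(lead t1 [q])
[11] deliver 0→2 → N2(foll t1 [q])
[12] deliver 2→0 → ∅
[13] deliver 0→4 → N4(foll t1 [q])
[14] deliver 4→0 → ∅
[15] timeout(2) → N2(cand t2 [q])

1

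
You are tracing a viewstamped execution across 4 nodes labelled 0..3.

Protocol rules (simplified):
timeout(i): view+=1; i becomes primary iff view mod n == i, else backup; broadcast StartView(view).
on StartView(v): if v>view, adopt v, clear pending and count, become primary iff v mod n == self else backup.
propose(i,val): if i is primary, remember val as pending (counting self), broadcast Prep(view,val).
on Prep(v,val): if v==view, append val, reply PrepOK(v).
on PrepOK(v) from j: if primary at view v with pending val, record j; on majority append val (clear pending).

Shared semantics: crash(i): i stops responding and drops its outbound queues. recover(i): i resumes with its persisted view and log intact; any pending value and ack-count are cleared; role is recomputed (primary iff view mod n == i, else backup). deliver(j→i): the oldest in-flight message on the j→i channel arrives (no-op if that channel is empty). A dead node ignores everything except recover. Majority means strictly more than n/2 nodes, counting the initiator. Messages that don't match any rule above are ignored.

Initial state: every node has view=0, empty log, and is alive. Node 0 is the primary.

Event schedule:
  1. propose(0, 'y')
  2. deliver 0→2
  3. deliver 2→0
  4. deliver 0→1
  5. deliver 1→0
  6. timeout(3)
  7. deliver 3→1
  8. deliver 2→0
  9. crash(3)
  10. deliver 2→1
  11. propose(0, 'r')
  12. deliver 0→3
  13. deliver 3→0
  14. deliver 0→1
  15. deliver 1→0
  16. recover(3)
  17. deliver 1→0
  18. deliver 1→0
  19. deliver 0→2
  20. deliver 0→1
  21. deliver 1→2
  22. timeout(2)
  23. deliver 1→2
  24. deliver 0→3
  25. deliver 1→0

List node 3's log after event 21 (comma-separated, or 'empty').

empty

e1 propose(0,'y'): ·
e2 deliver 0→2: 2[back,v=0,y]
e3 deliver 2→0: ·
e4 deliver 0→1: 1[back,v=0,y]
e5 deliver 1→0: 0[prim,v=0,y]
e6 timeout(3): 3[back,v=1,-]
e7 deliver 3→1: 1[prim,v=1,y]
e8 deliver 2→0: ·
e9 crash(3): 3[✗back,v=1,-]
e10 deliver 2→1: ·
e11 propose(0,'r'): ·
e12 deliver 0→3: ·
e13 deliver 3→0: ·
e14 deliver 0→1: ·
e15 deliver 1→0: ·
e16 recover(3): 3[back,v=1,-]
e17 deliver 1→0: ·
e18 deliver 1→0: ·
e19 deliver 0→2: 2[back,v=0,y,r]
e20 deliver 0→1: ·
e21 deliver 1→2: ·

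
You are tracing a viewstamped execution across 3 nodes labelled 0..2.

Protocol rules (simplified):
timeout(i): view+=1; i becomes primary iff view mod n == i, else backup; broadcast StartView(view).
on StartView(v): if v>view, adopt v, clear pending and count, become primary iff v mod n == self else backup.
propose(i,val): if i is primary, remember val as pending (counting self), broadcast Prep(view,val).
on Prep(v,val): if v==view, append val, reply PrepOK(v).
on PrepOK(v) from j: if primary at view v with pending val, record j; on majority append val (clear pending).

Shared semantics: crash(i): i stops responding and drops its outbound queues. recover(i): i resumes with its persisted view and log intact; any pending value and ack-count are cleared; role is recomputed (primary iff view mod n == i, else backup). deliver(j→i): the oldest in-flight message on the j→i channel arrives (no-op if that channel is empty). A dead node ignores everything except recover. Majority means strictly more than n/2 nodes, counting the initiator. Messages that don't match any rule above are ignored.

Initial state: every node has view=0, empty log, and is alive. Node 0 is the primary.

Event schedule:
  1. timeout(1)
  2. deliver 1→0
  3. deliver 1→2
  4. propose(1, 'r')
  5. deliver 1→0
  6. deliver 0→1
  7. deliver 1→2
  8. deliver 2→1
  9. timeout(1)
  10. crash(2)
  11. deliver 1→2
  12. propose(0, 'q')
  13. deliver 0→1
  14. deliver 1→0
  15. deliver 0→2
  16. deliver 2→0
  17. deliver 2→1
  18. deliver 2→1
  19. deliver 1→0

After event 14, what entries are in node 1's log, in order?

[1] timeout(1) → N1(prim v1 [-])
[2] deliver 1→0 → N0(back v1 [-])
[3] deliver 1→2 → N2(back v1 [-])
[4] propose(1,'r') → ∅
[5] deliver 1→0 → N0(back v1 [r])
[6] deliver 0→1 → N1(prim v1 [r])
[7] deliver 1→2 → N2(back v1 [r])
[8] deliver 2→1 → ∅
[9] timeout(1) → N1(back v2 [r])
[10] crash(2) → N2(✗back v1 [r])
[11] deliver 1→2 → ∅
[12] propose(0,'q') → ∅
[13] deliver 0→1 → ∅
[14] deliver 1→0 → N0(back v2 [r])

r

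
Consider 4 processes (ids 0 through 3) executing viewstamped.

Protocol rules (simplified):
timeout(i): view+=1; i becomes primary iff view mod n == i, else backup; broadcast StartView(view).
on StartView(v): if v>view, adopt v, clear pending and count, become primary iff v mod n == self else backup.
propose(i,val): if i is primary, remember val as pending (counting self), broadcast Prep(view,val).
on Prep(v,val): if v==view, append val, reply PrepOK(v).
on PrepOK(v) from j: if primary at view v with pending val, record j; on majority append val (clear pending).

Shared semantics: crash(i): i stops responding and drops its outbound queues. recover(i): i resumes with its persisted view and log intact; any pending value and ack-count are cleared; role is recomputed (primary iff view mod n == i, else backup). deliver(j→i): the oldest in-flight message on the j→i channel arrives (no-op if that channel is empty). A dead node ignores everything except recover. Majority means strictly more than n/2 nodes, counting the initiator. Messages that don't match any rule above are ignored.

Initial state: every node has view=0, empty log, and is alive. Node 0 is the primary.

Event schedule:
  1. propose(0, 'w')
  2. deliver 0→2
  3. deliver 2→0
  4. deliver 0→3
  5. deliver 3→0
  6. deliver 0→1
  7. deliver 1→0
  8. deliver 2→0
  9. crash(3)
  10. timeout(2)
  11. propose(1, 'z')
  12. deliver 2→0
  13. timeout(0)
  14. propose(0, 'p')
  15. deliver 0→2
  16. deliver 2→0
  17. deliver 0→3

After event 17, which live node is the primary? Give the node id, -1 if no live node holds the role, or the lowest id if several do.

2

[1] propose(0,'w') → ∅
[2] deliver 0→2 → N2(back v0 [w])
[3] deliver 2→0 → ∅
[4] deliver 0→3 → N3(back v0 [w])
[5] deliver 3→0 → N0(prim v0 [w])
[6] deliver 0→1 → N1(back v0 [w])
[7] deliver 1→0 → ∅
[8] deliver 2→0 → ∅
[9] crash(3) → N3(✗back v0 [w])
[10] timeout(2) → N2(back v1 [w])
[11] propose(1,'z') → ∅
[12] deliver 2→0 → N0(back v1 [w])
[13] timeout(0) → N0(back v2 [w])
[14] propose(0,'p') → ∅
[15] deliver 0→2 → N2(prim v2 [w])
[16] deliver 2→0 → ∅
[17] deliver 0→3 → ∅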